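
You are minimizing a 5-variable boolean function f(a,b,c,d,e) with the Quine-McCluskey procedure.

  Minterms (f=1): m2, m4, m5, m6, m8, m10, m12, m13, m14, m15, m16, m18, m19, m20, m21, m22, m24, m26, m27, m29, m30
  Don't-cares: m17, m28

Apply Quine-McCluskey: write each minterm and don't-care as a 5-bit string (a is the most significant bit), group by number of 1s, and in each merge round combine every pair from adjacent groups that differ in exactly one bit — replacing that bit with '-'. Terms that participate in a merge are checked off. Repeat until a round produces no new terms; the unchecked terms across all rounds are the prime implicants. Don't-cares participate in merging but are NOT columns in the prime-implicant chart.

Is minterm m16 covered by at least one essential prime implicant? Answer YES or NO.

size-2^0 implicants → 00010(✓)  00100(✓)  00101(✓)  00110(✓)  01000(✓)  01010(✓)  01100(✓)  01101(✓)  01110(✓)  01111(✓)  10000(✓)  10001(✓)  10010(✓)  10011(✓)  10100(✓)  10101(✓)  10110(✓)  11000(✓)  11010(✓)  11011(✓)  11100(✓)  11101(✓)  11110(✓)
size-2^1 implicants → -0010(✓)  -0100(✓)  -0101(✓)  -0110(✓)  -1000(✓)  -1010(✓)  -1100(✓)  -1101(✓)  -1110(✓)  0-010(✓)  0-100(✓)  0-101(✓)  0-110(✓)  00-10(✓)  001-0(✓)  0010-(✓)  01-00(✓)  01-10(✓)  010-0(✓)  011-0(✓)  011-1(✓)  0110-(✓)  0111-(✓)  1-000(✓)  1-010(✓)  1-011(✓)  1-100(✓)  1-101(✓)  1-110(✓)  10-00(✓)  10-01(✓)  10-10(✓)  100-0(✓)  100-1(✓)  1000-(✓)  1001-(✓)  101-0(✓)  1010-(✓)  11-00(✓)  11-10(✓)  110-0(✓)  1101-(✓)  111-0(✓)  1110-(✓)
size-2^2 implicants → --010(✓)  --100(✓)  --101(✓)  --110(✓)  -0-10(✓)  -01-0(✓)  -010-(✓)  -1-00(✓)  -1-10(✓)  -10-0(✓)  -11-0(✓)  -110-(✓)  0--10(✓)  0-1-0(✓)  0-10-(✓)  01--0(✓)  011--  1--00(✓)  1--10(✓)  1-0-0(✓)  1-01-  1-1-0(✓)  1-10-(✓)  10--0(✓)  10-0-  100--  11--0(✓)
size-2^3 implicants → ---10  --1-0  --10-  -1--0  1---0
Unchecked terms (primes): ---10, --1-0, --10-, -1--0, 011--, 1---0, 1-01-, 10-0-, 100--
Minterm coverage:
  m2 ⊆ ---10 [E]
  m4 ⊆ --1-0,--10-
  m5 ⊆ --10- [E]
  m6 ⊆ ---10,--1-0
  m8 ⊆ -1--0 [E]
  m10 ⊆ ---10,-1--0
  m12 ⊆ --1-0,--10-,-1--0,011--
  m13 ⊆ --10-,011--
  m14 ⊆ ---10,--1-0,-1--0,011--
  m15 ⊆ 011-- [E]
  m16 ⊆ 1---0,10-0-,100--
  m18 ⊆ ---10,1---0,1-01-,100--
  m19 ⊆ 1-01-,100--
  m20 ⊆ --1-0,--10-,1---0,10-0-
  m21 ⊆ --10-,10-0-
  m22 ⊆ ---10,--1-0,1---0
  m24 ⊆ -1--0,1---0
  m26 ⊆ ---10,-1--0,1---0,1-01-
  m27 ⊆ 1-01- [E]
  m29 ⊆ --10- [E]
  m30 ⊆ ---10,--1-0,-1--0,1---0
E = {---10, --10-, -1--0, 011--, 1-01-}

NO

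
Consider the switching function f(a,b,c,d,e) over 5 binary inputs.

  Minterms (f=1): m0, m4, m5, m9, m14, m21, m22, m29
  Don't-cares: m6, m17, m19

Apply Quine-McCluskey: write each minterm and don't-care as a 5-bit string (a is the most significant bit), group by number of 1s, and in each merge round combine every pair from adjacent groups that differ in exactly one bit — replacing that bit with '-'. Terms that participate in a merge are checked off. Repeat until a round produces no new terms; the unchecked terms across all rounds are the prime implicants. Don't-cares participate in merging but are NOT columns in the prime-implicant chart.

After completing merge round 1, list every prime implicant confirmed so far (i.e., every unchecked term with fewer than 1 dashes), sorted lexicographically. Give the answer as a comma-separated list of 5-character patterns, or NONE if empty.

01001

[col 0] 00000*, 00100*, 00101*, 00110*, 01001, 01110*, 10001*, 10011*, 10101*, 10110*, 11101*
[col 1] -0101, -0110, 0-110, 00-00, 001-0, 0010-, 1-101, 10-01, 100-1
Prime implicants: -0101, -0110, 0-110, 00-00, 001-0, 0010-, 01001, 1-101, 10-01, 100-1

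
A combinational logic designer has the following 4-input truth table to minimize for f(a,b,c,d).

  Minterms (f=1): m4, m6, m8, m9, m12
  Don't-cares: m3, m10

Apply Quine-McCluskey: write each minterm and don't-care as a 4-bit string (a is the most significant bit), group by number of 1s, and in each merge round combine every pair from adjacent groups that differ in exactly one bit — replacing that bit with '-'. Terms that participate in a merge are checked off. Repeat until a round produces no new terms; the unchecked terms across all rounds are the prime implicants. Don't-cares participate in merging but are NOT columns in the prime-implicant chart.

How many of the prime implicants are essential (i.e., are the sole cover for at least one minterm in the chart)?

[col 0] 0011, 0100*, 0110*, 1000*, 1001*, 1010*, 1100*
[col 1] -100, 01-0, 1-00, 10-0, 100-
Prime implicants: -100, 0011, 01-0, 1-00, 10-0, 100-
PI chart (minterm → PIs covering it):
  4 | -100,01-0
  6 | 01-0  (sole → essential)
  8 | 1-00,10-0,100-
  9 | 100-  (sole → essential)
  12 | -100,1-00
Essential prime implicants: 01-0, 100-

2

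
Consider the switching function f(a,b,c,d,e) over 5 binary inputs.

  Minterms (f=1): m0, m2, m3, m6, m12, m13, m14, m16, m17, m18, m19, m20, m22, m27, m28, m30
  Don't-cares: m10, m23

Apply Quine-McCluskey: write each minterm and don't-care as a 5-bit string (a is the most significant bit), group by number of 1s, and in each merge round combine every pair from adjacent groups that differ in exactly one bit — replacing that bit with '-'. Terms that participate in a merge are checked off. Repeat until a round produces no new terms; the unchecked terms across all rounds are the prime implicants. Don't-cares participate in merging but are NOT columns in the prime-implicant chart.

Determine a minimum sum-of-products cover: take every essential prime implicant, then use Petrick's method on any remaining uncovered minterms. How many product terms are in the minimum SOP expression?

7

[col 0] 00000*, 00010*, 00011*, 00110*, 01010*, 01100*, 01101*, 01110*, 10000*, 10001*, 10010*, 10011*, 10100*, 10110*, 10111*, 11011*, 11100*, 11110*
[col 1] -0000*, -0010*, -0011*, -0110*, -1100*, -1110*, 0-010*, 0-110*, 00-10*, 000-0*, 0001-*, 01-10*, 011-0*, 0110-, 1-011, 1-100*, 1-110*, 10-00*, 10-10*, 10-11*, 100-0*, 100-1*, 1000-*, 1001-*, 101-0*, 1011-*, 111-0*
[col 2] --110, -0-10, -00-0, -001-, -11-0, 0--10, 1-1-0, 10--0, 10-1-, 100--
Prime implicants: --110, -0-10, -00-0, -001-, -11-0, 0--10, 0110-, 1-011, 1-1-0, 10--0, 10-1-, 100--
PI chart (minterm → PIs covering it):
  0 | -00-0  (sole → essential)
  2 | -0-10,-00-0,-001-,0--10
  3 | -001-  (sole → essential)
  6 | --110,-0-10,0--10
  12 | -11-0,0110-
  13 | 0110-  (sole → essential)
  14 | --110,-11-0,0--10
  16 | -00-0,10--0,100--
  17 | 100--  (sole → essential)
  18 | -0-10,-00-0,-001-,10--0,10-1-,100--
  19 | -001-,1-011,10-1-,100--
  20 | 1-1-0,10--0
  22 | --110,-0-10,1-1-0,10--0,10-1-
  27 | 1-011  (sole → essential)
  28 | -11-0,1-1-0
  30 | --110,-11-0,1-1-0
Essential prime implicants: -00-0, -001-, 0110-, 1-011, 100--
Petrick residual → --110, 1-1-0
Minimum SOP uses 7 PIs: cde' + b'c'e' + b'c'd + a'bcd' + ac'de + ace' + ab'c'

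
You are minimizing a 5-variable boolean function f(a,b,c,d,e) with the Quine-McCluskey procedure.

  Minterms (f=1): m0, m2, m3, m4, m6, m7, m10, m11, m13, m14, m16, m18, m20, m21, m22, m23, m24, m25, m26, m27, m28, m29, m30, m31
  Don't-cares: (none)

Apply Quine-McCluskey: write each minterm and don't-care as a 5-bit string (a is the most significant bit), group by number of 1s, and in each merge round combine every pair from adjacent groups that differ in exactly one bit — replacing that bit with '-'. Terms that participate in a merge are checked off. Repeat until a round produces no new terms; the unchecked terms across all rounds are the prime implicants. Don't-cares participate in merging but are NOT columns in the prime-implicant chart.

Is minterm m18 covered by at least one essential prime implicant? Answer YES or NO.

YES

size-2^0 implicants → 00000(✓)  00010(✓)  00011(✓)  00100(✓)  00110(✓)  00111(✓)  01010(✓)  01011(✓)  01101(✓)  01110(✓)  10000(✓)  10010(✓)  10100(✓)  10101(✓)  10110(✓)  10111(✓)  11000(✓)  11001(✓)  11010(✓)  11011(✓)  11100(✓)  11101(✓)  11110(✓)  11111(✓)
size-2^1 implicants → -0000(✓)  -0010(✓)  -0100(✓)  -0110(✓)  -0111(✓)  -1010(✓)  -1011(✓)  -1101  -1110(✓)  0-010(✓)  0-011(✓)  0-110(✓)  00-00(✓)  00-10(✓)  00-11(✓)  000-0(✓)  0001-(✓)  001-0(✓)  0011-(✓)  01-10(✓)  0101-(✓)  1-000(✓)  1-010(✓)  1-100(✓)  1-101(✓)  1-110(✓)  1-111(✓)  10-00(✓)  10-10(✓)  100-0(✓)  101-0(✓)  101-1(✓)  1010-(✓)  1011-(✓)  11-00(✓)  11-01(✓)  11-10(✓)  11-11(✓)  110-0(✓)  110-1(✓)  1100-(✓)  1101-(✓)  111-0(✓)  111-1(✓)  1110-(✓)  1111-(✓)
size-2^2 implicants → --010(✓)  --110(✓)  -0-00(✓)  -0-10(✓)  -00-0(✓)  -01-0(✓)  -011-  -1-10(✓)  -101-  0--10(✓)  0-01-  00--0(✓)  00-1-  1--00(✓)  1--10(✓)  1-0-0(✓)  1-1-0(✓)  1-1-1(✓)  1-10-(✓)  1-11-(✓)  10--0(✓)  101--(✓)  11--0(✓)  11--1(✓)  11-0-(✓)  11-1-(✓)  110--(✓)  111--(✓)
size-2^3 implicants → ---10  -0--0  1---0  1-1--  11---
Unchecked terms (primes): ---10, -0--0, -011-, -101-, -1101, 0-01-, 00-1-, 1---0, 1-1--, 11---
Minterm coverage:
  m0 ⊆ -0--0 [E]
  m2 ⊆ ---10,-0--0,0-01-,00-1-
  m3 ⊆ 0-01-,00-1-
  m4 ⊆ -0--0 [E]
  m6 ⊆ ---10,-0--0,-011-,00-1-
  m7 ⊆ -011-,00-1-
  m10 ⊆ ---10,-101-,0-01-
  m11 ⊆ -101-,0-01-
  m13 ⊆ -1101 [E]
  m14 ⊆ ---10 [E]
  m16 ⊆ -0--0,1---0
  m18 ⊆ ---10,-0--0,1---0
  m20 ⊆ -0--0,1---0,1-1--
  m21 ⊆ 1-1-- [E]
  m22 ⊆ ---10,-0--0,-011-,1---0,1-1--
  m23 ⊆ -011-,1-1--
  m24 ⊆ 1---0,11---
  m25 ⊆ 11--- [E]
  m26 ⊆ ---10,-101-,1---0,11---
  m27 ⊆ -101-,11---
  m28 ⊆ 1---0,1-1--,11---
  m29 ⊆ -1101,1-1--,11---
  m30 ⊆ ---10,1---0,1-1--,11---
  m31 ⊆ 1-1--,11---
E = {---10, -0--0, -1101, 1-1--, 11---}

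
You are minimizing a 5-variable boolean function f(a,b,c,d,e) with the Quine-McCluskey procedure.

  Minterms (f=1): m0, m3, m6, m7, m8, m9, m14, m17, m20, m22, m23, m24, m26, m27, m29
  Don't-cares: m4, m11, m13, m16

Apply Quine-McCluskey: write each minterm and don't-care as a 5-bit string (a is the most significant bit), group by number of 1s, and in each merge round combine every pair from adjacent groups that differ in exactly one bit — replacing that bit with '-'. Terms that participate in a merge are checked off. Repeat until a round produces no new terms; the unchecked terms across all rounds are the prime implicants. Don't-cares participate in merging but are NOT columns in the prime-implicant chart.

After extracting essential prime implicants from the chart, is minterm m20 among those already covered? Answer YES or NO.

size-2^0 implicants → 00000(✓)  00011(✓)  00100(✓)  00110(✓)  00111(✓)  01000(✓)  01001(✓)  01011(✓)  01101(✓)  01110(✓)  10000(✓)  10001(✓)  10100(✓)  10110(✓)  10111(✓)  11000(✓)  11010(✓)  11011(✓)  11101(✓)
size-2^1 implicants → -0000(✓)  -0100(✓)  -0110(✓)  -0111(✓)  -1000(✓)  -1011  -1101  0-000(✓)  0-011  0-110  00-00(✓)  00-11  001-0(✓)  0011-(✓)  01-01  010-1  0100-  1-000(✓)  10-00(✓)  1000-  101-0(✓)  1011-(✓)  110-0  1101-
size-2^2 implicants → --000  -0-00  -01-0  -011-
Unchecked terms (primes): --000, -0-00, -01-0, -011-, -1011, -1101, 0-011, 0-110, 00-11, 01-01, 010-1, 0100-, 1000-, 110-0, 1101-
Minterm coverage:
  m0 ⊆ --000,-0-00
  m3 ⊆ 0-011,00-11
  m6 ⊆ -01-0,-011-,0-110
  m7 ⊆ -011-,00-11
  m8 ⊆ --000,0100-
  m9 ⊆ 01-01,010-1,0100-
  m14 ⊆ 0-110 [E]
  m17 ⊆ 1000- [E]
  m20 ⊆ -0-00,-01-0
  m22 ⊆ -01-0,-011-
  m23 ⊆ -011- [E]
  m24 ⊆ --000,110-0
  m26 ⊆ 110-0,1101-
  m27 ⊆ -1011,1101-
  m29 ⊆ -1101 [E]
E = {-011-, -1101, 0-110, 1000-}

NO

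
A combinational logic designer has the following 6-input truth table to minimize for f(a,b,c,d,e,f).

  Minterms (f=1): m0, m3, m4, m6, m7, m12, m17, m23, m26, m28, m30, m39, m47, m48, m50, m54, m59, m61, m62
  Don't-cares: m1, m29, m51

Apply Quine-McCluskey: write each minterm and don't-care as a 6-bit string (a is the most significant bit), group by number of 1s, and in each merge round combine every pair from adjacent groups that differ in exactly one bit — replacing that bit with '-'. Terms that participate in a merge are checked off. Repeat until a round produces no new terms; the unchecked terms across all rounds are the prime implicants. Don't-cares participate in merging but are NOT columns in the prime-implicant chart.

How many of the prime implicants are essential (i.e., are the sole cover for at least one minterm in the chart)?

Round 0: 000000✓ 000001✓ 000011✓ 000100✓ 000110✓ 000111✓ 001100✓ 010001✓ 010111✓ 011010✓ 011100✓ 011101✓ 011110✓ 100111✓ 101111✓ 110000✓ 110010✓ 110011✓ 110110✓ 111011✓ 111101✓ 111110✓
Round 1: -00111 -11101 -11110 0-0001 0-0111 0-1100 00-100 000-00 000-11 0000-1 00000- 0001-0 00011- 011-10 0111-0 01110- 10-111 11-011 11-110 110-10 1100-0 11001-
PIs = {-00111, -11101, -11110, 0-0001, 0-0111, 0-1100, 00-100, 000-00, 000-11, 0000-1, 00000-, 0001-0, 00011-, 011-10, 0111-0, 01110-, 10-111, 11-011, 11-110, 110-10, 1100-0, 11001-}
Coverage chart:
  m0: 000-00,00000-
  m3: 000-11,0000-1
  m4: 00-100,000-00,0001-0
  m6: 0001-0,00011-
  m7: -00111,0-0111,000-11,00011-
  m12: 0-1100,00-100
  m17: 0-0001 ←essential
  m23: 0-0111 ←essential
  m26: 011-10 ←essential
  m28: 0-1100,0111-0,01110-
  m30: -11110,011-10,0111-0
  m39: -00111,10-111
  m47: 10-111 ←essential
  m48: 1100-0 ←essential
  m50: 110-10,1100-0,11001-
  m54: 11-110,110-10
  m59: 11-011 ←essential
  m61: -11101 ←essential
  m62: -11110,11-110
Essential: -11101, 0-0001, 0-0111, 011-10, 10-111, 11-011, 1100-0

7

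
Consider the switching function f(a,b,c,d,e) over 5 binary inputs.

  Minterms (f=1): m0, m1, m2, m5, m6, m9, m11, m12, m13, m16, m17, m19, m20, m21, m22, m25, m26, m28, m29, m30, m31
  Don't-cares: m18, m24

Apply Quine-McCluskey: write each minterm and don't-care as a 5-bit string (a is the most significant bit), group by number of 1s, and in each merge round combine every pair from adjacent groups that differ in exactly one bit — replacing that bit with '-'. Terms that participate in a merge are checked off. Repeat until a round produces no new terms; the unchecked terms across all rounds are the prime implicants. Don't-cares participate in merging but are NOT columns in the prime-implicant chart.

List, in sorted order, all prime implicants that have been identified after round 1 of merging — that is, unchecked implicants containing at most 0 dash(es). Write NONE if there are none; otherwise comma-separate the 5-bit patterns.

[col 0] 00000*, 00001*, 00010*, 00101*, 00110*, 01001*, 01011*, 01100*, 01101*, 10000*, 10001*, 10010*, 10011*, 10100*, 10101*, 10110*, 11000*, 11001*, 11010*, 11100*, 11101*, 11110*, 11111*
[col 1] -0000*, -0001*, -0010*, -0101*, -0110*, -1001*, -1100*, -1101*, 0-001*, 0-101*, 00-01*, 00-10*, 000-0*, 0000-*, 01-01*, 010-1, 0110-*, 1-000*, 1-001*, 1-010*, 1-100*, 1-101*, 1-110*, 10-00*, 10-01*, 10-10*, 100-0*, 100-1*, 1000-*, 1001-*, 101-0*, 1010-*, 11-00*, 11-01*, 11-10*, 110-0*, 1100-*, 111-0*, 111-1*, 1110-*, 1111-*
[col 2] --001*, --101*, -0-01*, -0-10, -00-0, -000-, -1-01*, -110-, 0--01*, 1--00*, 1--01*, 1--10*, 1-0-0*, 1-00-*, 1-1-0*, 1-10-*, 10--0*, 10-0-*, 100--, 11--0*, 11-0-*, 111--
[col 3] ---01, 1---0, 1--0-
Prime implicants: ---01, -0-10, -00-0, -000-, -110-, 010-1, 1---0, 1--0-, 100--, 111--

NONE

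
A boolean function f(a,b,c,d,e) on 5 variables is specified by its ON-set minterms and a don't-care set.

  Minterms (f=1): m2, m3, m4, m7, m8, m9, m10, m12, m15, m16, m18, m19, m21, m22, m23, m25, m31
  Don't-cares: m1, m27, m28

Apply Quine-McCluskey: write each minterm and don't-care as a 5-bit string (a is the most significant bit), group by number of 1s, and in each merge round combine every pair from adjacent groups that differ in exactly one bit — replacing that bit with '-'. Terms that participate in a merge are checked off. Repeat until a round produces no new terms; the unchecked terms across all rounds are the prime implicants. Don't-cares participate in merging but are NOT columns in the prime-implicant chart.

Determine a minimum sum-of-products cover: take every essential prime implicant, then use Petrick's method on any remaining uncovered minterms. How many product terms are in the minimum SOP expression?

8

[col 0] 00001*, 00010*, 00011*, 00100*, 00111*, 01000*, 01001*, 01010*, 01100*, 01111*, 10000*, 10010*, 10011*, 10101*, 10110*, 10111*, 11001*, 11011*, 11100*, 11111*
[col 1] -0010*, -0011*, -0111*, -1001, -1100, -1111*, 0-001, 0-010, 0-100, 0-111*, 00-11*, 000-1, 0001-*, 01-00, 010-0, 0100-, 1-011*, 1-111*, 10-10*, 10-11*, 100-0, 1001-*, 101-1, 1011-*, 11-11*, 110-1
[col 2] --111, -0-11, -001-, 1--11, 10-1-
Prime implicants: --111, -0-11, -001-, -1001, -1100, 0-001, 0-010, 0-100, 000-1, 01-00, 010-0, 0100-, 1--11, 10-1-, 100-0, 101-1, 110-1
PI chart (minterm → PIs covering it):
  2 | -001-,0-010
  3 | -0-11,-001-,000-1
  4 | 0-100  (sole → essential)
  7 | --111,-0-11
  8 | 01-00,010-0,0100-
  9 | -1001,0-001,0100-
  10 | 0-010,010-0
  12 | -1100,0-100,01-00
  15 | --111  (sole → essential)
  16 | 100-0  (sole → essential)
  18 | -001-,10-1-,100-0
  19 | -0-11,-001-,1--11,10-1-
  21 | 101-1  (sole → essential)
  22 | 10-1-  (sole → essential)
  23 | --111,-0-11,1--11,10-1-,101-1
  25 | -1001,110-1
  31 | --111,1--11
Essential prime implicants: --111, 0-100, 10-1-, 100-0, 101-1
Petrick residual → -001-, -1001, 010-0
Minimum SOP uses 8 PIs: cde + b'c'd + bc'd'e + a'cd'e' + a'bc'e' + ab'd + ab'c'e' + ab'ce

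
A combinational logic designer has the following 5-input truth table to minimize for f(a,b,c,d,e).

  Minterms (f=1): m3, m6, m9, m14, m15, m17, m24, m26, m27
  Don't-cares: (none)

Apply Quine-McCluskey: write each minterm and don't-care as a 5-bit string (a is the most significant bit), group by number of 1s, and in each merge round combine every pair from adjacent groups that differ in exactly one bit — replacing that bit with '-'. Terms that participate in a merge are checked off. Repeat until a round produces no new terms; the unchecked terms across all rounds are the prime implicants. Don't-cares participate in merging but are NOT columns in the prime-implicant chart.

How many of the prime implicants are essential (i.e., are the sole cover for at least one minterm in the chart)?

Round 0: 00011 00110✓ 01001 01110✓ 01111✓ 10001 11000✓ 11010✓ 11011✓
Round 1: 0-110 0111- 110-0 1101-
PIs = {0-110, 00011, 01001, 0111-, 10001, 110-0, 1101-}
Coverage chart:
  m3: 00011 ←essential
  m6: 0-110 ←essential
  m9: 01001 ←essential
  m14: 0-110,0111-
  m15: 0111- ←essential
  m17: 10001 ←essential
  m24: 110-0 ←essential
  m26: 110-0,1101-
  m27: 1101- ←essential
Essential: 0-110, 00011, 01001, 0111-, 10001, 110-0, 1101-

7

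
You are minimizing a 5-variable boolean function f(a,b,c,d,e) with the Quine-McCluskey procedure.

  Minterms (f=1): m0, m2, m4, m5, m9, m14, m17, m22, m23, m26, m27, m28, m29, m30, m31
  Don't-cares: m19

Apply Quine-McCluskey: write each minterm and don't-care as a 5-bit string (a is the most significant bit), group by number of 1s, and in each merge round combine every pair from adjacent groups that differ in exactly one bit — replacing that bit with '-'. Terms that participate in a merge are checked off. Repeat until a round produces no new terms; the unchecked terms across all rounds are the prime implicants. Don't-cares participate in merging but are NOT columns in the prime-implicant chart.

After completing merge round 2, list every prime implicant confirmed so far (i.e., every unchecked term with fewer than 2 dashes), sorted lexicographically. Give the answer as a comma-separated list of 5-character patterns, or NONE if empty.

-1110, 00-00, 000-0, 0010-, 01001, 100-1

Round 0: 00000✓ 00010✓ 00100✓ 00101✓ 01001 01110✓ 10001✓ 10011✓ 10110✓ 10111✓ 11010✓ 11011✓ 11100✓ 11101✓ 11110✓ 11111✓
Round 1: -1110 00-00 000-0 0010- 1-011✓ 1-110✓ 1-111✓ 10-11✓ 100-1 1011-✓ 11-10✓ 11-11✓ 1101-✓ 111-0✓ 111-1✓ 1110-✓ 1111-✓
Round 2: 1--11 1-11- 11-1- 111--
PIs = {-1110, 00-00, 000-0, 0010-, 01001, 1--11, 1-11-, 100-1, 11-1-, 111--}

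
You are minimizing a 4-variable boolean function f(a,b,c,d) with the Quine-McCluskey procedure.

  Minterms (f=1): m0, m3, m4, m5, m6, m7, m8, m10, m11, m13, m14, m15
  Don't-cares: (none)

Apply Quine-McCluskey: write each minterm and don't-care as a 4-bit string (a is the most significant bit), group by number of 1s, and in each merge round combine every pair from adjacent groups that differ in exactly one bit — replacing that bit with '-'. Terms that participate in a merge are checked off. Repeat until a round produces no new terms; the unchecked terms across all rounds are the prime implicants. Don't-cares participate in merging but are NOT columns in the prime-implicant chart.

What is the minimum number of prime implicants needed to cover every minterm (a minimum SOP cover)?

size-2^0 implicants → 0000(✓)  0011(✓)  0100(✓)  0101(✓)  0110(✓)  0111(✓)  1000(✓)  1010(✓)  1011(✓)  1101(✓)  1110(✓)  1111(✓)
size-2^1 implicants → -000  -011(✓)  -101(✓)  -110(✓)  -111(✓)  0-00  0-11(✓)  01-0(✓)  01-1(✓)  010-(✓)  011-(✓)  1-10(✓)  1-11(✓)  10-0  101-(✓)  11-1(✓)  111-(✓)
size-2^2 implicants → --11  -1-1  -11-  01--  1-1-
Unchecked terms (primes): --11, -000, -1-1, -11-, 0-00, 01--, 1-1-, 10-0
Minterm coverage:
  m0 ⊆ -000,0-00
  m3 ⊆ --11 [E]
  m4 ⊆ 0-00,01--
  m5 ⊆ -1-1,01--
  m6 ⊆ -11-,01--
  m7 ⊆ --11,-1-1,-11-,01--
  m8 ⊆ -000,10-0
  m10 ⊆ 1-1-,10-0
  m11 ⊆ --11,1-1-
  m13 ⊆ -1-1 [E]
  m14 ⊆ -11-,1-1-
  m15 ⊆ --11,-1-1,-11-,1-1-
E = {--11, -1-1}
Petrick residual → -000, 01--, 1-1-
Cover = cd + b'c'd' + bd + a'b + ac  |cover|=5

5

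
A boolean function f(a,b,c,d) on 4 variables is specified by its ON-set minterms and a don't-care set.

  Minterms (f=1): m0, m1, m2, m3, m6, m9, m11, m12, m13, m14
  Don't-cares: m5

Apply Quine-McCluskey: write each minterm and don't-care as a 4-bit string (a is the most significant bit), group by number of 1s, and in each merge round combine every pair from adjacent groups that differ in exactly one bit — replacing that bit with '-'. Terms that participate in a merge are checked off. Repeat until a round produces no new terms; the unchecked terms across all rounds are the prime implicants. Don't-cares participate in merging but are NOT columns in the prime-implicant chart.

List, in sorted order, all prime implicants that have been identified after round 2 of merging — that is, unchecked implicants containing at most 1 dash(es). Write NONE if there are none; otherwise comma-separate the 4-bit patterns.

-110, 0-10, 11-0, 110-

size-2^0 implicants → 0000(✓)  0001(✓)  0010(✓)  0011(✓)  0101(✓)  0110(✓)  1001(✓)  1011(✓)  1100(✓)  1101(✓)  1110(✓)
size-2^1 implicants → -001(✓)  -011(✓)  -101(✓)  -110  0-01(✓)  0-10  00-0(✓)  00-1(✓)  000-(✓)  001-(✓)  1-01(✓)  10-1(✓)  11-0  110-
size-2^2 implicants → --01  -0-1  00--
Unchecked terms (primes): --01, -0-1, -110, 0-10, 00--, 11-0, 110-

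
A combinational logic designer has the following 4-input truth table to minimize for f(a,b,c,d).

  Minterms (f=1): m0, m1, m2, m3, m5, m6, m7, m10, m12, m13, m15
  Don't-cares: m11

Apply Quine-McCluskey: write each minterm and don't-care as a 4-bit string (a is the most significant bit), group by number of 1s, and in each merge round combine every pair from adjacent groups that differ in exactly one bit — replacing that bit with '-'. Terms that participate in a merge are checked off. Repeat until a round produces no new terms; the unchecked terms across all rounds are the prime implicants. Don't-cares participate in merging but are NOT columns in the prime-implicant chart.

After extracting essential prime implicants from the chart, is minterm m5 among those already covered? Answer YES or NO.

Round 0: 0000✓ 0001✓ 0010✓ 0011✓ 0101✓ 0110✓ 0111✓ 1010✓ 1011✓ 1100✓ 1101✓ 1111✓
Round 1: -010✓ -011✓ -101✓ -111✓ 0-01✓ 0-10✓ 0-11✓ 00-0✓ 00-1✓ 000-✓ 001-✓ 01-1✓ 011-✓ 1-11✓ 101-✓ 11-1✓ 110-
Round 2: --11 -01- -1-1 0--1 0-1- 00--
PIs = {--11, -01-, -1-1, 0--1, 0-1-, 00--, 110-}
Coverage chart:
  m0: 00-- ←essential
  m1: 0--1,00--
  m2: -01-,0-1-,00--
  m3: --11,-01-,0--1,0-1-,00--
  m5: -1-1,0--1
  m6: 0-1- ←essential
  m7: --11,-1-1,0--1,0-1-
  m10: -01- ←essential
  m12: 110- ←essential
  m13: -1-1,110-
  m15: --11,-1-1
Essential: -01-, 0-1-, 00--, 110-

NO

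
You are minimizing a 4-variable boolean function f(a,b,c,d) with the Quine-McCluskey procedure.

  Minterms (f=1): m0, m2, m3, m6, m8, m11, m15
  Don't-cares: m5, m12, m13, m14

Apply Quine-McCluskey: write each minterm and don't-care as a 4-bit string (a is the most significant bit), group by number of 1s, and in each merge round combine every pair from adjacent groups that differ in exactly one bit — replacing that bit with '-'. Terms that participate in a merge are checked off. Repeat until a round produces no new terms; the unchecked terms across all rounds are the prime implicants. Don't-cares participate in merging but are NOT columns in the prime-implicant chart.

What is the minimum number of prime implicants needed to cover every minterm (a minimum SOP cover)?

4

Round 0: 0000✓ 0010✓ 0011✓ 0101✓ 0110✓ 1000✓ 1011✓ 1100✓ 1101✓ 1110✓ 1111✓
Round 1: -000 -011 -101 -110 0-10 00-0 001- 1-00 1-11 11-0✓ 11-1✓ 110-✓ 111-✓
Round 2: 11--
PIs = {-000, -011, -101, -110, 0-10, 00-0, 001-, 1-00, 1-11, 11--}
Coverage chart:
  m0: -000,00-0
  m2: 0-10,00-0,001-
  m3: -011,001-
  m6: -110,0-10
  m8: -000,1-00
  m11: -011,1-11
  m15: 1-11,11--
(no essential prime implicants)
Petrick residual → -000, -011, 0-10, 1-11
Min cover (4 terms): b'c'd' + b'cd + a'cd' + acd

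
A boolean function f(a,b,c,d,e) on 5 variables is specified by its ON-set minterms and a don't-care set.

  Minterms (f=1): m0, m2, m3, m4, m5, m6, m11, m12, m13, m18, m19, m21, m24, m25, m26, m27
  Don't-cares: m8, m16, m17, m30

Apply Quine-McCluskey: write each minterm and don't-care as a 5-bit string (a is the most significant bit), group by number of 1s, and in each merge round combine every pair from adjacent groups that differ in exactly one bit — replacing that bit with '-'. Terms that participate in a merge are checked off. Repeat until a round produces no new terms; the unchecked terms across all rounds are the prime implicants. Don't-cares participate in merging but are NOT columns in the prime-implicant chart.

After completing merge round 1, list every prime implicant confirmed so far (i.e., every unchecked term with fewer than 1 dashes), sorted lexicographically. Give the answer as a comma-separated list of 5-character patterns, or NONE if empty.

size-2^0 implicants → 00000(✓)  00010(✓)  00011(✓)  00100(✓)  00101(✓)  00110(✓)  01000(✓)  01011(✓)  01100(✓)  01101(✓)  10000(✓)  10001(✓)  10010(✓)  10011(✓)  10101(✓)  11000(✓)  11001(✓)  11010(✓)  11011(✓)  11110(✓)
size-2^1 implicants → -0000(✓)  -0010(✓)  -0011(✓)  -0101  -1000(✓)  -1011(✓)  0-000(✓)  0-011(✓)  0-100(✓)  0-101(✓)  00-00(✓)  00-10(✓)  000-0(✓)  0001-(✓)  001-0(✓)  0010-(✓)  01-00(✓)  0110-(✓)  1-000(✓)  1-001(✓)  1-010(✓)  1-011(✓)  10-01  100-0(✓)  100-1(✓)  1000-(✓)  1001-(✓)  11-10  110-0(✓)  110-1(✓)  1100-(✓)  1101-(✓)
size-2^2 implicants → --000  --011  -00-0  -001-  0--00  0-10-  00--0  1-0-0(✓)  1-0-1(✓)  1-00-(✓)  1-01-(✓)  100--(✓)  110--(✓)
size-2^3 implicants → 1-0--
Unchecked terms (primes): --000, --011, -00-0, -001-, -0101, 0--00, 0-10-, 00--0, 1-0--, 10-01, 11-10

NONE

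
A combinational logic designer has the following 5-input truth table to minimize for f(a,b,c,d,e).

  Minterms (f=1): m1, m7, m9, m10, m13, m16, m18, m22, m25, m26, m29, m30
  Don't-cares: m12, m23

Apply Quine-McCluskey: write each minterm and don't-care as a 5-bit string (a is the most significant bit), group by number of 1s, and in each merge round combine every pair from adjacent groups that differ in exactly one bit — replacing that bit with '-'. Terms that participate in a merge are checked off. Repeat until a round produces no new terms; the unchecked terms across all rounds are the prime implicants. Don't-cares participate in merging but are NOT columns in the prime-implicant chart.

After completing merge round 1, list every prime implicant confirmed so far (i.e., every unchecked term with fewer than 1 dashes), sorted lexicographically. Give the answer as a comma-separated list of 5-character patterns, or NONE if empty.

NONE

[col 0] 00001*, 00111*, 01001*, 01010*, 01100*, 01101*, 10000*, 10010*, 10110*, 10111*, 11001*, 11010*, 11101*, 11110*
[col 1] -0111, -1001*, -1010, -1101*, 0-001, 01-01*, 0110-, 1-010*, 1-110*, 10-10*, 100-0, 1011-, 11-01*, 11-10*
[col 2] -1-01, 1--10
Prime implicants: -0111, -1-01, -1010, 0-001, 0110-, 1--10, 100-0, 1011-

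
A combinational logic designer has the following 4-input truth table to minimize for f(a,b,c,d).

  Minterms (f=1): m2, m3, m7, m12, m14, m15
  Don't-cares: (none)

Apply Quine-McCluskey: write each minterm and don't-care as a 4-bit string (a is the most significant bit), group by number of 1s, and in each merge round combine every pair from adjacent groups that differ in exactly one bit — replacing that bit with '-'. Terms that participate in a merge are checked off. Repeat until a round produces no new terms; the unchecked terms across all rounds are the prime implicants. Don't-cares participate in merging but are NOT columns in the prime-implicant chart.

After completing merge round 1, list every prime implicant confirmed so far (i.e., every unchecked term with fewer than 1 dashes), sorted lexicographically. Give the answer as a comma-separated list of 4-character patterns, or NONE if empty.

NONE

size-2^0 implicants → 0010(✓)  0011(✓)  0111(✓)  1100(✓)  1110(✓)  1111(✓)
size-2^1 implicants → -111  0-11  001-  11-0  111-
Unchecked terms (primes): -111, 0-11, 001-, 11-0, 111-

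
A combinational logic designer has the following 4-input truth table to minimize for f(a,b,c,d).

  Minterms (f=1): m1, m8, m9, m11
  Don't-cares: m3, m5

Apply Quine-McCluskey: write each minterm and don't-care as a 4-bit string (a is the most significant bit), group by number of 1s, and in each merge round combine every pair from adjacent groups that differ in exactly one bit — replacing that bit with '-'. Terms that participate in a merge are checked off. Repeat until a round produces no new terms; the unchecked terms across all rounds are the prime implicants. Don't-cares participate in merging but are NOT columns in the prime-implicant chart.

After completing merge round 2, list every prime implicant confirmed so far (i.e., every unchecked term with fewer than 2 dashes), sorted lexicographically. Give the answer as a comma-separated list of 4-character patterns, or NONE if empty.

size-2^0 implicants → 0001(✓)  0011(✓)  0101(✓)  1000(✓)  1001(✓)  1011(✓)
size-2^1 implicants → -001(✓)  -011(✓)  0-01  00-1(✓)  10-1(✓)  100-
size-2^2 implicants → -0-1
Unchecked terms (primes): -0-1, 0-01, 100-

0-01, 100-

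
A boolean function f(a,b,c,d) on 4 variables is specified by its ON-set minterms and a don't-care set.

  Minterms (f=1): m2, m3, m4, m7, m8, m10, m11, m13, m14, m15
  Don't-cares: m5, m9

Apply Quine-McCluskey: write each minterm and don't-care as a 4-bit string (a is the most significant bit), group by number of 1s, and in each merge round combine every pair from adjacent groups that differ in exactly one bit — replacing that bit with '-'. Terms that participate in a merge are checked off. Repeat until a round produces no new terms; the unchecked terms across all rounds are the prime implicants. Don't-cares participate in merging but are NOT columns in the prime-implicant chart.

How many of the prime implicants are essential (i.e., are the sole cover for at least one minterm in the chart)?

size-2^0 implicants → 0010(✓)  0011(✓)  0100(✓)  0101(✓)  0111(✓)  1000(✓)  1001(✓)  1010(✓)  1011(✓)  1101(✓)  1110(✓)  1111(✓)
size-2^1 implicants → -010(✓)  -011(✓)  -101(✓)  -111(✓)  0-11(✓)  001-(✓)  01-1(✓)  010-  1-01(✓)  1-10(✓)  1-11(✓)  10-0(✓)  10-1(✓)  100-(✓)  101-(✓)  11-1(✓)  111-(✓)
size-2^2 implicants → --11  -01-  -1-1  1--1  1-1-  10--
Unchecked terms (primes): --11, -01-, -1-1, 010-, 1--1, 1-1-, 10--
Minterm coverage:
  m2 ⊆ -01- [E]
  m3 ⊆ --11,-01-
  m4 ⊆ 010- [E]
  m7 ⊆ --11,-1-1
  m8 ⊆ 10-- [E]
  m10 ⊆ -01-,1-1-,10--
  m11 ⊆ --11,-01-,1--1,1-1-,10--
  m13 ⊆ -1-1,1--1
  m14 ⊆ 1-1- [E]
  m15 ⊆ --11,-1-1,1--1,1-1-
E = {-01-, 010-, 1-1-, 10--}

4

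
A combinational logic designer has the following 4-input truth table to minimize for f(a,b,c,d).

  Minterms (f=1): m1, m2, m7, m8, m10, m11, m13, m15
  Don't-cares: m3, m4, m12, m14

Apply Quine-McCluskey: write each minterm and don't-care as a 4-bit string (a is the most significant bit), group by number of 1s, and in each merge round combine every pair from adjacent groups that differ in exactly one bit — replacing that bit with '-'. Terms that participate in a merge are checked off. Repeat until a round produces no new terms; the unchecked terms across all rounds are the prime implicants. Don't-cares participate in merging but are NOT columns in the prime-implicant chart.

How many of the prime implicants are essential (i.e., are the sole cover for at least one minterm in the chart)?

Round 0: 0001✓ 0010✓ 0011✓ 0100✓ 0111✓ 1000✓ 1010✓ 1011✓ 1100✓ 1101✓ 1110✓ 1111✓
Round 1: -010✓ -011✓ -100 -111✓ 0-11✓ 00-1 001-✓ 1-00✓ 1-10✓ 1-11✓ 10-0✓ 101-✓ 11-0✓ 11-1✓ 110-✓ 111-✓
Round 2: --11 -01- 1--0 1-1- 11--
PIs = {--11, -01-, -100, 00-1, 1--0, 1-1-, 11--}
Coverage chart:
  m1: 00-1 ←essential
  m2: -01- ←essential
  m7: --11 ←essential
  m8: 1--0 ←essential
  m10: -01-,1--0,1-1-
  m11: --11,-01-,1-1-
  m13: 11-- ←essential
  m15: --11,1-1-,11--
Essential: --11, -01-, 00-1, 1--0, 11--

5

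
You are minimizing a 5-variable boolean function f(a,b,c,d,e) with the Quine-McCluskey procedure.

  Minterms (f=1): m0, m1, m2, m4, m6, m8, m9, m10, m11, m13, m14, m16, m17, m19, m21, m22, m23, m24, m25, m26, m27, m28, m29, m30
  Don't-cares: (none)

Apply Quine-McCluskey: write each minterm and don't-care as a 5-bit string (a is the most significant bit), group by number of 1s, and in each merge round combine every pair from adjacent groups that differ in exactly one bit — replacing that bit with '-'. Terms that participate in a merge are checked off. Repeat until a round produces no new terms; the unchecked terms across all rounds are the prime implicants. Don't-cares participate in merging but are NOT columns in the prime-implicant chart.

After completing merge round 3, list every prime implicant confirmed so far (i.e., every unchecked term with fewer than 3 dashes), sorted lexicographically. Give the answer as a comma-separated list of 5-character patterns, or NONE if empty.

[col 0] 00000*, 00001*, 00010*, 00100*, 00110*, 01000*, 01001*, 01010*, 01011*, 01101*, 01110*, 10000*, 10001*, 10011*, 10101*, 10110*, 10111*, 11000*, 11001*, 11010*, 11011*, 11100*, 11101*, 11110*
[col 1] -0000*, -0001*, -0110*, -1000*, -1001*, -1010*, -1011*, -1101*, -1110*, 0-000*, 0-001*, 0-010*, 0-110*, 00-00*, 00-10*, 000-0*, 0000-*, 001-0*, 01-01*, 01-10*, 010-0*, 010-1*, 0100-*, 0101-*, 1-000*, 1-001*, 1-011*, 1-101*, 1-110*, 10-01*, 10-11*, 100-1*, 1000-*, 101-1*, 1011-, 11-00*, 11-01*, 11-10*, 110-0*, 110-1*, 1100-*, 1101-*, 111-0*, 1110-*
[col 2] --000*, --001*, --110, -000-*, -1-01, -1-10, -10-0*, -10-1*, -100-*, -101-*, 0--10, 0-0-0, 0-00-*, 00--0, 010--*, 1--01, 1-0-1, 1-00-*, 10--1, 11--0, 11-0-, 110--*
[col 3] --00-, -10--
Prime implicants: --00-, --110, -1-01, -1-10, -10--, 0--10, 0-0-0, 00--0, 1--01, 1-0-1, 10--1, 1011-, 11--0, 11-0-

--110, -1-01, -1-10, 0--10, 0-0-0, 00--0, 1--01, 1-0-1, 10--1, 1011-, 11--0, 11-0-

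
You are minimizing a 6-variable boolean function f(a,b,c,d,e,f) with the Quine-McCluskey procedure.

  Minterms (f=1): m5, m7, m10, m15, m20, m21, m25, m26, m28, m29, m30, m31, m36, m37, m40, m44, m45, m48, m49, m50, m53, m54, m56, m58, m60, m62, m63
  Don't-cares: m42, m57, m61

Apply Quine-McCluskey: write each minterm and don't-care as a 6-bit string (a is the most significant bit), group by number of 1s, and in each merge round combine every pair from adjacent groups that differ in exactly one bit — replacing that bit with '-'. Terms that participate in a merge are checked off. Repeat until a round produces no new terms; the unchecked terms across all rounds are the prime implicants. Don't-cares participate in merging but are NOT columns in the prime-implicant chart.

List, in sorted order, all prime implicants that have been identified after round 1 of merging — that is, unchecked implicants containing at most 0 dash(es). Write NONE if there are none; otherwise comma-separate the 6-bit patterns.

NONE

Round 0: 000101✓ 000111✓ 001010✓ 001111✓ 010100✓ 010101✓ 011001✓ 011010✓ 011100✓ 011101✓ 011110✓ 011111✓ 100100✓ 100101✓ 101000✓ 101010✓ 101100✓ 101101✓ 110000✓ 110001✓ 110010✓ 110101✓ 110110✓ 111000✓ 111001✓ 111010✓ 111100✓ 111101✓ 111110✓ 111111✓
Round 1: -00101✓ -01010✓ -10101✓ -11001✓ -11010✓ -11100✓ -11101✓ -11110✓ -11111✓ 0-0101✓ 0-1010✓ 0-1111 00-111 0001-1 01-100✓ 01-101✓ 01010-✓ 011-01✓ 011-10✓ 0111-0✓ 0111-1✓ 01110-✓ 01111-✓ 1-0101✓ 1-1000✓ 1-1010✓ 1-1100✓ 1-1101✓ 10-100✓ 10-101✓ 10010-✓ 101-00✓ 1010-0✓ 10110-✓ 11-000✓ 11-001✓ 11-010✓ 11-101✓ 11-110✓ 110-01✓ 110-10✓ 1100-0✓ 11000-✓ 111-00✓ 111-01✓ 111-10✓ 1110-0✓ 11100-✓ 1111-0✓ 1111-1✓ 11110-✓ 11111-✓
Round 2: --0101 --1010 -1-101 -11-01 -11-10 -111-0✓ -111-1✓ -1110-✓ -1111-✓ 01-10- 0111--✓ 1--101 1-1-00 1-10-0 1-110- 10-10- 11--01 11--10 11-0-0 11-00- 111--0 111-0- 1111--✓
Round 3: -111--
PIs = {--0101, --1010, -1-101, -11-01, -11-10, -111--, 0-1111, 00-111, 0001-1, 01-10-, 1--101, 1-1-00, 1-10-0, 1-110-, 10-10-, 11--01, 11--10, 11-0-0, 11-00-, 111--0, 111-0-}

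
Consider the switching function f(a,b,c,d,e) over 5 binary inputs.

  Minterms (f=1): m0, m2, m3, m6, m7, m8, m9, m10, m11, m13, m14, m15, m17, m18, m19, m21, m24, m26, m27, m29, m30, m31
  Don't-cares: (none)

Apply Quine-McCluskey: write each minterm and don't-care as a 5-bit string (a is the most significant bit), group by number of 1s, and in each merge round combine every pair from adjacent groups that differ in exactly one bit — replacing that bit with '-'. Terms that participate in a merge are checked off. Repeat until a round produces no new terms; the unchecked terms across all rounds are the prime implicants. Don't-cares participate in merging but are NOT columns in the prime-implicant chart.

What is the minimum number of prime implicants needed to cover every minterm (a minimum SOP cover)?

8

size-2^0 implicants → 00000(✓)  00010(✓)  00011(✓)  00110(✓)  00111(✓)  01000(✓)  01001(✓)  01010(✓)  01011(✓)  01101(✓)  01110(✓)  01111(✓)  10001(✓)  10010(✓)  10011(✓)  10101(✓)  11000(✓)  11010(✓)  11011(✓)  11101(✓)  11110(✓)  11111(✓)
size-2^1 implicants → -0010(✓)  -0011(✓)  -1000(✓)  -1010(✓)  -1011(✓)  -1101(✓)  -1110(✓)  -1111(✓)  0-000(✓)  0-010(✓)  0-011(✓)  0-110(✓)  0-111(✓)  00-10(✓)  00-11(✓)  000-0(✓)  0001-(✓)  0011-(✓)  01-01(✓)  01-10(✓)  01-11(✓)  010-0(✓)  010-1(✓)  0100-(✓)  0101-(✓)  011-1(✓)  0111-(✓)  1-010(✓)  1-011(✓)  1-101  10-01  100-1  1001-(✓)  11-10(✓)  11-11(✓)  110-0(✓)  1101-(✓)  111-1(✓)  1111-(✓)
size-2^2 implicants → --010(✓)  --011(✓)  -001-(✓)  -1-10(✓)  -1-11(✓)  -10-0  -101-(✓)  -11-1  -111-(✓)  0--10(✓)  0--11(✓)  0-0-0  0-01-(✓)  0-11-(✓)  00-1-(✓)  01--1  01-1-(✓)  010--  1-01-(✓)  11-1-(✓)
size-2^3 implicants → --01-  -1-1-  0--1-
Unchecked terms (primes): --01-, -1-1-, -10-0, -11-1, 0--1-, 0-0-0, 01--1, 010--, 1-101, 10-01, 100-1
Minterm coverage:
  m0 ⊆ 0-0-0 [E]
  m2 ⊆ --01-,0--1-,0-0-0
  m3 ⊆ --01-,0--1-
  m6 ⊆ 0--1- [E]
  m7 ⊆ 0--1- [E]
  m8 ⊆ -10-0,0-0-0,010--
  m9 ⊆ 01--1,010--
  m10 ⊆ --01-,-1-1-,-10-0,0--1-,0-0-0,010--
  m11 ⊆ --01-,-1-1-,0--1-,01--1,010--
  m13 ⊆ -11-1,01--1
  m14 ⊆ -1-1-,0--1-
  m15 ⊆ -1-1-,-11-1,0--1-,01--1
  m17 ⊆ 10-01,100-1
  m18 ⊆ --01- [E]
  m19 ⊆ --01-,100-1
  m21 ⊆ 1-101,10-01
  m24 ⊆ -10-0 [E]
  m26 ⊆ --01-,-1-1-,-10-0
  m27 ⊆ --01-,-1-1-
  m29 ⊆ -11-1,1-101
  m30 ⊆ -1-1- [E]
  m31 ⊆ -1-1-,-11-1
E = {--01-, -1-1-, -10-0, 0--1-, 0-0-0}
Petrick residual → -11-1, 01--1, 10-01
Cover = c'd + bd + bc'e' + bce + a'd + a'c'e' + a'be + ab'd'e  |cover|=8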